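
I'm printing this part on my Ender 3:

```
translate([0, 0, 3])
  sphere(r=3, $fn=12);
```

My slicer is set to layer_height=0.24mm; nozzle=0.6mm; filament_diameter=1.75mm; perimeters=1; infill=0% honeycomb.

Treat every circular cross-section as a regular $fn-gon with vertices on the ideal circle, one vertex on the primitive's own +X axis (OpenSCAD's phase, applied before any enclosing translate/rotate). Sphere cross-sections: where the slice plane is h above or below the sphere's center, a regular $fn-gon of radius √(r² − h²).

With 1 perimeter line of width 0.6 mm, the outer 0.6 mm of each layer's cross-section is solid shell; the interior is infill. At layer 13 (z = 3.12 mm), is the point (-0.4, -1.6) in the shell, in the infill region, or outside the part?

infill

At z = 3.12 mm: the r=3 sphere slices to a regular 12-gon of circumradius 2.998 (√(r²−h²) with h=0.12 from center). Overall, the cross-section is a single solid region. The nearest boundary edge runs (-1.50, -2.60)→(-0.00, -3.00); distance from the point to it = 1.25 mm. The point is inside the cross-section and 1.25 mm from the nearest boundary — more than the 0.6 mm shell width (1 × 0.6), so it's in the infill interior.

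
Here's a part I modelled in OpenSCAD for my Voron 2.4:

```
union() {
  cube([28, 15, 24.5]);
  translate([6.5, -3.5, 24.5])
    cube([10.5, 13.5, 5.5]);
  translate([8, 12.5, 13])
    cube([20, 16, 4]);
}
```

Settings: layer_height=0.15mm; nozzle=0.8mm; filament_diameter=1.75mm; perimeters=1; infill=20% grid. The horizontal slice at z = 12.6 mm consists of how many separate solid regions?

1

At z = 12.6 mm: the cube (footprint 28×15) is included at this height; the cube at (6.5, -3.5) is not intersected at this z (z outside [24.5, 30]); the cube at (8, 12.5) is absent (z outside [13, 17]); Merging all regions: only the 28×15 cube is present, so the union is just that shape — 1 connected region. The result has 1 disconnected region.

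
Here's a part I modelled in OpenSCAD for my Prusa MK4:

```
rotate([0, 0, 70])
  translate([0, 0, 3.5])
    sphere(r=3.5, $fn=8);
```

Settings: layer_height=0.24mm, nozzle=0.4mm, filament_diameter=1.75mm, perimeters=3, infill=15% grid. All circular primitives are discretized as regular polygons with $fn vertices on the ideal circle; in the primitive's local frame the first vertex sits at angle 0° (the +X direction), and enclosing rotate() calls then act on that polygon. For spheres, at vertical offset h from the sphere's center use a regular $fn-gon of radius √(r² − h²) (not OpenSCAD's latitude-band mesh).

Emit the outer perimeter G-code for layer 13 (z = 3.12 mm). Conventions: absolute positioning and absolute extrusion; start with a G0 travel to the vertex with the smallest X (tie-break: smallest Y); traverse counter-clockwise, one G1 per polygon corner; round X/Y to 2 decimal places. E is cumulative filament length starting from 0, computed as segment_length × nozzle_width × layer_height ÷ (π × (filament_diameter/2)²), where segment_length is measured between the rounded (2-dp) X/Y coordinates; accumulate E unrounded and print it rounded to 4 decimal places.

G0 X-3.27 Y1.19 Z3.12
G1 X-3.15 Y-1.47 E0.1063
G1 X-1.19 Y-3.27 E0.2125
G1 X1.47 Y-3.15 E0.3188
G1 X3.27 Y-1.19 E0.4250
G1 X3.15 Y1.47 E0.5312
G1 X1.19 Y3.27 E0.6375
G1 X-1.47 Y3.15 E0.7437
G1 X-3.27 Y1.19 E0.8499

At z = 3.12 mm: the r=3.5 sphere slices to a regular 8-gon of circumradius 3.479 (√(r²−h²) with h=0.38 from center); (rotated 70° about Z; rotation is an isometry so areas/perimeters/island counts are preserved). The outline is a single polygon with 8 vertices. Extrusion per mm of travel: 0.4 × 0.24 / (π × 0.875²) = 0.039912. Accumulating E over each segment gives final E = 0.8499.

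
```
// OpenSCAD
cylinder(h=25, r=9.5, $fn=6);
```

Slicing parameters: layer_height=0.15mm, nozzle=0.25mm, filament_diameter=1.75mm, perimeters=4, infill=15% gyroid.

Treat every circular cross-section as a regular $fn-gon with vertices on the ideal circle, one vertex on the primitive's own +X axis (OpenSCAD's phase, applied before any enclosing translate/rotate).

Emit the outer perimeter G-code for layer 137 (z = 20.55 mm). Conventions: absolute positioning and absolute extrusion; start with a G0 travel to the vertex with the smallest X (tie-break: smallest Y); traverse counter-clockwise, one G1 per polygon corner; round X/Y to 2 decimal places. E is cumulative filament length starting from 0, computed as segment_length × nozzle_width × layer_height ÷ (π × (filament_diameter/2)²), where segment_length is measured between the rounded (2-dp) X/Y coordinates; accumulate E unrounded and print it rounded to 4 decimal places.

At z = 20.55 mm: the r=9.5 cylinder gives a regular 6-gon of circumradius 9.5 (constant along its height). The outline is a single polygon with 6 vertices. Extrusion per mm of travel: 0.25 × 0.15 / (π × 0.875²) = 0.015591. Accumulating E over each segment gives final E = 0.8888.

G0 X-9.50 Y0.00 Z20.55
G1 X-4.75 Y-8.23 E0.1481
G1 X4.75 Y-8.23 E0.2963
G1 X9.50 Y0.00 E0.4444
G1 X4.75 Y8.23 E0.5926
G1 X-4.75 Y8.23 E0.7407
G1 X-9.50 Y0.00 E0.8888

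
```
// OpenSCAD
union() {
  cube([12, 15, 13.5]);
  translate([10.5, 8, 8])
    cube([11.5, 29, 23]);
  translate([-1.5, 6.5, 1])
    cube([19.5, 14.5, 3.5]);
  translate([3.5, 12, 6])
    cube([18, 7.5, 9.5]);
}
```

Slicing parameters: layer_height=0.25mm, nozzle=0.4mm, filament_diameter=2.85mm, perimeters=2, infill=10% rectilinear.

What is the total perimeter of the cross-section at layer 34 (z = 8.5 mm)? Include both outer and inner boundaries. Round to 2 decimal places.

At z = 8.5 mm: the 12×15 cube contributes its full rectangle (perimeter 54.00 mm); the cube at (10.5, 8) is present — its section is the full 11.5×29 rectangle (perimeter 81.00 mm); the cube at (-1.5, 6.5) is not intersected at this z (z outside [1, 4.5]); the cube at (3.5, 12) (footprint 18×7.5) is included at this height (perimeter 51.00 mm); Taking the union: the regions partially overlap (shared area 114.00 mm²), so the edge portions inside another operand are dropped and the merged outline is re-measured after clipping — boundary = 118.00 mm. Overall, the cross-section is a single solid region. Total boundary length (outer) = 118.00 mm.

118.00 mm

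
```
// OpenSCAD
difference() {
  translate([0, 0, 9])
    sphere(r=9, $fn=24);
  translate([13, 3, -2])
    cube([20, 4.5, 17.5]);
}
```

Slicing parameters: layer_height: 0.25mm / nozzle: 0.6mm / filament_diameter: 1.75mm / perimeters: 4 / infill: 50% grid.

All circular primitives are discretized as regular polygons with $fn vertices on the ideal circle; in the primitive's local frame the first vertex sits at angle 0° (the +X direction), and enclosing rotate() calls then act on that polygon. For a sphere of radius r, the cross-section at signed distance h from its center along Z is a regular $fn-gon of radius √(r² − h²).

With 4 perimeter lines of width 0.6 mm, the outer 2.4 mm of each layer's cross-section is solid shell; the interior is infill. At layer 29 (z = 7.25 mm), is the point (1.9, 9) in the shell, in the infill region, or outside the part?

At z = 7.25 mm: the r=9 sphere slices to a regular 24-gon of circumradius 8.828 (√(r²−h²) with h=1.75 from center); the 20×4.5 cube at (13, 3) contributes its full rectangle; Subtracting the remaining from the first: starting from the r=9 sphere, the 20×4.5 cube at (13, 3) misses the remaining region (no effect) — 1 connected region. Overall, the cross-section is a single solid region. The nearest boundary edge runs (0.00, 8.83)→(2.28, 8.53); distance from the point to it = 0.42 mm. The point is not inside any of the regions above, so it lies outside the cross-section (0.42 mm from the nearest boundary).

outside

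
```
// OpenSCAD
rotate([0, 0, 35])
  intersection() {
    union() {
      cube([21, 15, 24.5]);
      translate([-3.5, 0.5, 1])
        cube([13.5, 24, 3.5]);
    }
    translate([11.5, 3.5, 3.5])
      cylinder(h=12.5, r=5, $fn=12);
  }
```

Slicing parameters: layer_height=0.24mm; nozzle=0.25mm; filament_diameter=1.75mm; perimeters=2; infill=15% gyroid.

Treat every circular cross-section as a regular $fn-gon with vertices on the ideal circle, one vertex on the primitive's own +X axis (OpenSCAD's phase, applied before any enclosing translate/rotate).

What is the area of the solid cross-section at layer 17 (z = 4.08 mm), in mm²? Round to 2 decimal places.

68.49 mm²

At z = 4.08 mm: the cube is present — its section is the full 21×15 rectangle (area 315.00 mm²); the cube at (-3.5, 0.5) is present — its section is the full 13.5×24 rectangle (area 324.00 mm²); Combining (union): the regions partially overlap — summed areas 639.00 mm² minus the doubly-counted overlap 145.00 mm² gives 494.00 mm² — area = 494.00 mm²; the r=5 cylinder at (11.5, 3.5) gives a regular 12-gon of circumradius 5 (constant along its height) (area = (12/2)·5.000²·sin(360°/12) = 75.00 mm²); Keeping only the common overlap: the r=5 cylinder at (11.5, 3.5) partially overlaps the result so far; clipping to the common part keeps 68.49 mm² — area = 68.49 mm²; (whole slice rotated 35° about Z — lengths, areas and connectivity unchanged). Overall, the cross-section is a single solid region. Net area = 68.49 mm².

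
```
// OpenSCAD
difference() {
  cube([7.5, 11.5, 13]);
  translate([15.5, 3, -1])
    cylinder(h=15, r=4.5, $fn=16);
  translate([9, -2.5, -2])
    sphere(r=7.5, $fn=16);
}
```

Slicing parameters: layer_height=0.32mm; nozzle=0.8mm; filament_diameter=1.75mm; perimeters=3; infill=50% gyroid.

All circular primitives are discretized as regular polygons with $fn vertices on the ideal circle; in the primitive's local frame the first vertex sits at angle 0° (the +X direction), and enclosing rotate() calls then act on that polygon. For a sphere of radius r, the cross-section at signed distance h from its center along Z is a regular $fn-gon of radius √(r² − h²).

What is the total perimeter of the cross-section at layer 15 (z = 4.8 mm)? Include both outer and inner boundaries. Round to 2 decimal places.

37.84 mm

At z = 4.8 mm: the cube is present — its section is the full 7.5×11.5 rectangle (perimeter 38.00 mm); the cylinder at (15.5, 3): section is a regular 16-gon, circumradius r=4.5 (perimeter = 2·16·4.500·sin(180°/16) = 28.09 mm); the sphere at (9, -2.5): section is a regular 16-gon, circumradius = √(r²−h²) = √(7.5²−6.8²) = 3.164 (perimeter = 2·16·3.164·sin(180°/16) = 19.75 mm); Subtracting the remaining from the first: starting from the 7.5×11.5 cube, the r=4.5 cylinder at (15.5, 3) misses the remaining region (no effect); the r=7.5 sphere at (9, -2.5) partially overlaps it — only the 0.04 mm² overlap (of its 30.65 mm²) is removed, clipping the outline — boundary = 37.84 mm. Overall, the cross-section is a single solid region. Total boundary length (outer) = 37.84 mm.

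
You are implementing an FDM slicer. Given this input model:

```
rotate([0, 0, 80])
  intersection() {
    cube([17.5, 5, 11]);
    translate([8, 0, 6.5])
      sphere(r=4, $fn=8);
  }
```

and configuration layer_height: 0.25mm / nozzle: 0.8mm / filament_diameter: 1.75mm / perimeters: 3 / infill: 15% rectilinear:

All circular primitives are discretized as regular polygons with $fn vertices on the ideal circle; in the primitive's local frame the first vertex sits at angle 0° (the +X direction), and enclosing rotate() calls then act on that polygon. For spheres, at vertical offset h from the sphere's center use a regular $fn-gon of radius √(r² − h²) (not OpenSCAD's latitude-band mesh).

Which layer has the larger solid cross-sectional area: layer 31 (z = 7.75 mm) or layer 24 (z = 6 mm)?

layer 24 (z = 6 mm)

Layer 31 (z = 7.75): the 17.5×5 cube contributes its full rectangle (area 87.50 mm²); the sphere at (8, 0): section is a regular 8-gon, circumradius = √(r²−h²) = √(4²−1.25²) = 3.800 (area = (8/2)·3.800²·sin(360°/8) = 40.84 mm²); Keeping only the common overlap: the r=4 sphere at (8, 0) partially overlaps the 17.5×5 cube; clipping to the common part keeps 20.42 mm² — area = 20.42 mm²; (rotated 80° about Z; rotation is an isometry so areas/perimeters/island counts are preserved). So its area = 20.42 mm². Layer 24 (z = 6): the 17.5×5 cube contributes its full rectangle (area 87.50 mm²); the r=4 sphere at (8, 0) slices to a regular 8-gon of circumradius 3.969 (√(r²−h²) with h=0.5 from center) (area = (8/2)·3.969²·sin(360°/8) = 44.55 mm²); Taking the intersection: the r=4 sphere at (8, 0) partially overlaps the 17.5×5 cube; clipping to the common part keeps 22.27 mm² — area = 22.27 mm²; (rotated 80° about Z; rotation is an isometry so areas/perimeters/island counts are preserved). So its area = 22.27 mm². Layer 24 is larger (22.27 vs 20.42 mm²).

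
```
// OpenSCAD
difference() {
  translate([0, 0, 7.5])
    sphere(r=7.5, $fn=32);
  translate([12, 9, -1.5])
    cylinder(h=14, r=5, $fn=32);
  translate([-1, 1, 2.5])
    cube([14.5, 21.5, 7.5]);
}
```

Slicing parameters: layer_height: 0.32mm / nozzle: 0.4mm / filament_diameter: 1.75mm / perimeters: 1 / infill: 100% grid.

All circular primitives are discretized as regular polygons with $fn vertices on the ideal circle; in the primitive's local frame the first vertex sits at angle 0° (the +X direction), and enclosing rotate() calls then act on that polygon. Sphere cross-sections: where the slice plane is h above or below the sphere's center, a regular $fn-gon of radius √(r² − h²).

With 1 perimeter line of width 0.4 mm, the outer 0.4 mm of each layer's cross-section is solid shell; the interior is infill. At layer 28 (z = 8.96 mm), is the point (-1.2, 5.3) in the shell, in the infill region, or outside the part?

At z = 8.96 mm: the sphere: section is a regular 32-gon, circumradius = √(r²−h²) = √(7.5²−1.46²) = 7.357; the r=5 cylinder at (12, 9) gives a regular 32-gon of circumradius 5 (constant along its height); the 14.5×21.5 cube at (-1, 1) contributes its full rectangle; Taking the first minus the rest: starting from the r=7.5 sphere, the r=5 cylinder at (12, 9) misses the remaining region (no effect); the 14.5×21.5 cube at (-1, 1) partially overlaps it — only the 41.23 mm² overlap (of its 311.75 mm²) is removed, clipping the outline — 1 connected region. Overall, the cross-section is a single solid region. The nearest boundary edge runs (-1.00, 7.26)→(-1.00, 1.00); distance from the point to it = 0.20 mm. The point is inside the cross-section, 0.20 mm from the nearest boundary — within the 0.4 mm shell band (1 × 0.4).

shell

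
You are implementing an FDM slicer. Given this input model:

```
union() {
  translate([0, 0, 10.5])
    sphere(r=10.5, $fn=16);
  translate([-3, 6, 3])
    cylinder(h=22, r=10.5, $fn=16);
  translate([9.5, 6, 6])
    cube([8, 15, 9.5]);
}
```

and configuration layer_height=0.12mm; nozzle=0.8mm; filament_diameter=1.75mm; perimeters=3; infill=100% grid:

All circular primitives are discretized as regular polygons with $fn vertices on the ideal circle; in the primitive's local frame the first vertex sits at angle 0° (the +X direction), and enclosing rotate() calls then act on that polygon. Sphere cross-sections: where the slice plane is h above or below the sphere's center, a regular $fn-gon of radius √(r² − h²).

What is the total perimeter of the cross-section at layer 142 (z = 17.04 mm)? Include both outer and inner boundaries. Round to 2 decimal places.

72.94 mm

At z = 17.04 mm: the r=10.5 sphere slices to a regular 16-gon of circumradius 8.215 (√(r²−h²) with h=6.54 from center) (perimeter = 2·16·8.215·sin(180°/16) = 51.28 mm); the r=10.5 cylinder at (-3, 6) gives a regular 16-gon of circumradius 10.5 (constant along its height) (perimeter = 2·16·10.500·sin(180°/16) = 65.55 mm); the cube at (9.5, 6) is absent (z outside [6, 15.5]); Taking the union: the regions partially overlap (shared area 143.42 mm²), so the edge portions inside another operand are dropped and the merged outline is re-measured after clipping — boundary = 72.94 mm. Overall, the cross-section is a single solid region. Total boundary length (outer) = 72.94 mm.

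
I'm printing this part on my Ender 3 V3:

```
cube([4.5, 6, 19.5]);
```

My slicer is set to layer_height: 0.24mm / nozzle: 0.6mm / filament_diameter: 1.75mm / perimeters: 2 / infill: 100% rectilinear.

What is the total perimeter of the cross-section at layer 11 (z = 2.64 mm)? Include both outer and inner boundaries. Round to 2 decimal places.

21.00 mm

At z = 2.64 mm: the 4.5×6 cube contributes its full rectangle (perimeter 21.00 mm). Overall, the cross-section is a single solid region. Total boundary length (outer) = 21.00 mm.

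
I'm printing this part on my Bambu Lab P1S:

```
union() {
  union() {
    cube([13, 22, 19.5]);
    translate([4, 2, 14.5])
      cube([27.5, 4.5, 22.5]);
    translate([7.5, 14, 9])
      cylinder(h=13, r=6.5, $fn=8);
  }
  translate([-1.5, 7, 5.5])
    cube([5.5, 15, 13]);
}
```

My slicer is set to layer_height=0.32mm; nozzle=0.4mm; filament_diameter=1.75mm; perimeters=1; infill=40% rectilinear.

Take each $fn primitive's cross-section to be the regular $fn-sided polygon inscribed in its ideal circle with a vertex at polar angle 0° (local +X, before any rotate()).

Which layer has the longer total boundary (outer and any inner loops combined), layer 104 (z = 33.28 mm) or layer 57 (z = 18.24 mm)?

Layer 104 (z = 33.28): the cube is not intersected at this z (z outside [0, 19.5]); the cube at (4, 2) is present — its section is the full 27.5×4.5 rectangle (perimeter 64.00 mm); the cylinder at (7.5, 14) is not intersected at this z (z outside [9, 22]); Merging all regions: only the 27.5×4.5 cube at (4, 2) is present, so the union is just that shape — boundary = 64.00 mm; the cube at (-1.5, 7) is not intersected at this z (z outside [5.5, 18.5]); Combining (union): only the result so far is present, so the union is just that shape — boundary = 64.00 mm. So its perimeter = 64.00 mm. Layer 57 (z = 18.24): the 13×22 cube contributes its full rectangle (perimeter 70.00 mm); the 27.5×4.5 cube at (4, 2) contributes its full rectangle (perimeter 64.00 mm); the r=6.5 cylinder at (7.5, 14) gives a regular 8-gon of circumradius 6.5 (constant along its height) (perimeter = 2·8·6.500·sin(180°/8) = 39.80 mm); Merging all regions: the regions partially overlap (shared area 157.59 mm²), so the edge portions inside another operand are dropped and the merged outline is re-measured after clipping — boundary = 107.40 mm; the 5.5×15 cube at (-1.5, 7) contributes its full rectangle (perimeter 41.00 mm); Taking the union: the regions partially overlap (shared area 60.00 mm²), so the edge portions inside another operand are dropped and the merged outline is re-measured after clipping — boundary = 110.40 mm. So its perimeter = 110.40 mm. Layer 57 is larger (110.40 vs 64.00 mm).

layer 57 (z = 18.24 mm)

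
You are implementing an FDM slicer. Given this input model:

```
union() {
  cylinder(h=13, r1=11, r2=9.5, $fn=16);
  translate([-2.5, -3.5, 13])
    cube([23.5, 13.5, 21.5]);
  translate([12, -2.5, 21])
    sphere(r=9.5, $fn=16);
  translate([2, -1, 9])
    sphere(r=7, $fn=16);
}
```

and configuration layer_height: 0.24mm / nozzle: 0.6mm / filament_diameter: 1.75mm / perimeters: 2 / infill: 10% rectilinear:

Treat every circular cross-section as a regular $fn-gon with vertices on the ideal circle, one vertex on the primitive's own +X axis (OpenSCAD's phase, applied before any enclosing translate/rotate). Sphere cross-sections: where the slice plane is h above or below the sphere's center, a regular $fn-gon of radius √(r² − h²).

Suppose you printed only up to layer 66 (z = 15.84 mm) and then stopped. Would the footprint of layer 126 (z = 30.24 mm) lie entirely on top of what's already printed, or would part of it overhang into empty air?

Compare the two slices. At z = 15.84: the cone is absent (z outside [0, 13]); the cube at (-2.5, -3.5) (footprint 23.5×13.5) is included at this height (area 317.25 mm²); the r=9.5 sphere at (12, -2.5) slices to a regular 16-gon of circumradius 7.976 (√(r²−h²) with h=5.16 from center) (area = (16/2)·7.976²·sin(360°/16) = 194.78 mm²); the r=7 sphere at (2, -1) contributes a regular 16-gon of circumradius √(7²−6.84²) = 1.488 (area = (16/2)·1.488²·sin(360°/16) = 6.78 mm²); Merging all regions: the regions partially overlap — summed areas 518.81 mm² minus the doubly-counted overlap 119.93 mm² gives 398.89 mm² — area = 398.89 mm². At z = 30.24: the cone is absent (z outside [0, 13]); the 23.5×13.5 cube at (-2.5, -3.5) contributes its full rectangle (area 317.25 mm²); the r=9.5 sphere at (12, -2.5) slices to a regular 16-gon of circumradius 2.207 (√(r²−h²) with h=9.24 from center) (area = (16/2)·2.207²·sin(360°/16) = 14.92 mm²); the sphere at (2, -1) is absent (|z−center|=21.240 > r=7); Combining (union): the regions partially overlap — summed areas 332.17 mm² minus the doubly-counted overlap 11.66 mm² gives 320.50 mm² — area = 320.50 mm². Checking containment: the cross-section at z = 30.24 is a subset of the cross-section at z = 15.84.

entirely on top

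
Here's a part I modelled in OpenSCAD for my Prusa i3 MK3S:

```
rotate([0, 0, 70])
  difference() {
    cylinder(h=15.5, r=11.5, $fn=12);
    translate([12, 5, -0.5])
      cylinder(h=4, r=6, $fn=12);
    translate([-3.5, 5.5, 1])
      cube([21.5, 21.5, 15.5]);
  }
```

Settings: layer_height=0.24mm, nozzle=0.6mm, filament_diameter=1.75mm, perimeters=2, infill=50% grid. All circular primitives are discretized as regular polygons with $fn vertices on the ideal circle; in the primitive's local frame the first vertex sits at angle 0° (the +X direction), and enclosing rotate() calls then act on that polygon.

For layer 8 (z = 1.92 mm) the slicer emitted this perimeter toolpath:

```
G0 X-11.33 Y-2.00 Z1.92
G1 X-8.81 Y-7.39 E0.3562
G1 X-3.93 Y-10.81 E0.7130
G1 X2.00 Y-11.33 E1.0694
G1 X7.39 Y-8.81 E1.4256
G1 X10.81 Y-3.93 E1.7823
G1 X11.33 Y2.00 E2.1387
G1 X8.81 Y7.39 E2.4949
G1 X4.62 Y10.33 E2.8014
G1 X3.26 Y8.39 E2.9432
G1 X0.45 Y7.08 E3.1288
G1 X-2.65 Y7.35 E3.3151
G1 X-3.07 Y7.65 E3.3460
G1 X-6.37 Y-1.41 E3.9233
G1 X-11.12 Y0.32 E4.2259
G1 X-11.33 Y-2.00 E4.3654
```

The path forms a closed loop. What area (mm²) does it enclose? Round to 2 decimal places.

314.92 mm²

Apply the shoelace formula to the sequence of (X, Y) vertices; enclosed area = 314.92 mm².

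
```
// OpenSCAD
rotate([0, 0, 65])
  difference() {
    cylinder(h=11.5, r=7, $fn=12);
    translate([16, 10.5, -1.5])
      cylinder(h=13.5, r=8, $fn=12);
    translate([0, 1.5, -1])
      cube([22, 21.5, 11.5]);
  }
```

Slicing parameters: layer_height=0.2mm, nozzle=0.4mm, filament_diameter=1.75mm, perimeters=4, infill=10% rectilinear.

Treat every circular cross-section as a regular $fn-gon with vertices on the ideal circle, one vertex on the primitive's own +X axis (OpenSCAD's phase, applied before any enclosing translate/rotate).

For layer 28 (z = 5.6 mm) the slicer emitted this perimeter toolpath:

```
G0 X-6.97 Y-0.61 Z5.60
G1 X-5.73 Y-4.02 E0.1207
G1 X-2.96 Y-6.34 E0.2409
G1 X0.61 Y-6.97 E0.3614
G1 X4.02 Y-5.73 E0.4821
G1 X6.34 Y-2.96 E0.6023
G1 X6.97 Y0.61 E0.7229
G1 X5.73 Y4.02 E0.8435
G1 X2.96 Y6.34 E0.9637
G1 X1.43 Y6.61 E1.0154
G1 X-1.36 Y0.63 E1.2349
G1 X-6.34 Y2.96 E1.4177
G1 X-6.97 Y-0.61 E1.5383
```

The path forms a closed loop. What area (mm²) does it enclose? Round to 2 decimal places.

Apply the shoelace formula to the sequence of (X, Y) vertices; enclosed area = 120.36 mm².

120.36 mm²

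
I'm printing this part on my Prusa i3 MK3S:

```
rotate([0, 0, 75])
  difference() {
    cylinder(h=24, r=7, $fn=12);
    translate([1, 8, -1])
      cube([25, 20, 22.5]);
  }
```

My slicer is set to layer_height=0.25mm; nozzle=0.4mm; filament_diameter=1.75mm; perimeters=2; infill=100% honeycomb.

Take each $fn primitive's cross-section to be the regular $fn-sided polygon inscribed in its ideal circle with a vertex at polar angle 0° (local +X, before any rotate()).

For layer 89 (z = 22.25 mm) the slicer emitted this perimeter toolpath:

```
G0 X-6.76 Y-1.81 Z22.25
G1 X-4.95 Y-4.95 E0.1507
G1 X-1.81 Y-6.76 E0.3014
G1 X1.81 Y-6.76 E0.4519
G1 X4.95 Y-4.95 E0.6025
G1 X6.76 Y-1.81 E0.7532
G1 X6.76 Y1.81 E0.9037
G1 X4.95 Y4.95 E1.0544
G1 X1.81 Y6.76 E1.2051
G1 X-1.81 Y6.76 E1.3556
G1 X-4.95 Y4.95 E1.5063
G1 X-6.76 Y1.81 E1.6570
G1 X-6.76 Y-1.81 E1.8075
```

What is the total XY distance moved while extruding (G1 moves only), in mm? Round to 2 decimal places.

43.47 mm

Sum the Euclidean lengths of each G1 segment: total = 43.47 mm.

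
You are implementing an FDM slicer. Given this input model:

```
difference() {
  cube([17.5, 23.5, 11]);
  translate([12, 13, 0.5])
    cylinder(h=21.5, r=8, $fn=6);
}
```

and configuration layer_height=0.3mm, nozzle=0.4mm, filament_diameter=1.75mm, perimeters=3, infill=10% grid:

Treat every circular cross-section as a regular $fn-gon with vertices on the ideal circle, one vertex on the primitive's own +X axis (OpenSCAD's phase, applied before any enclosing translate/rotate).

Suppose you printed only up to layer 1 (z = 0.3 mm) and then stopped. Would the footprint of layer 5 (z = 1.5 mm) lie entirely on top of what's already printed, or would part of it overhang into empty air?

entirely on top

Compare the two slices. At z = 0.3: the cube (footprint 17.5×23.5) is included at this height (area 411.25 mm²); the cylinder at (12, 13) is not intersected at this z (z outside [0.5, 22]); Taking the first minus the rest: none of the subtracted shapes is present at this height, so the 17.5×23.5 cube is unchanged — area = 411.25 mm². At z = 1.5: the 17.5×23.5 cube contributes its full rectangle (area 411.25 mm²); the r=8 cylinder at (12, 13) gives a regular 6-gon of circumradius 8 (constant along its height) (area = (6/2)·8.000²·sin(360°/6) = 166.28 mm²); Taking the first minus the rest: starting from the 17.5×23.5 cube (411.25 mm²), the r=8 cylinder at (12, 13) partially overlaps it — only the 155.45 mm² overlap (of its 166.28 mm²) is removed, clipping the outline — area = 255.80 mm². Checking containment: the cross-section at z = 1.5 is a subset of the cross-section at z = 0.3.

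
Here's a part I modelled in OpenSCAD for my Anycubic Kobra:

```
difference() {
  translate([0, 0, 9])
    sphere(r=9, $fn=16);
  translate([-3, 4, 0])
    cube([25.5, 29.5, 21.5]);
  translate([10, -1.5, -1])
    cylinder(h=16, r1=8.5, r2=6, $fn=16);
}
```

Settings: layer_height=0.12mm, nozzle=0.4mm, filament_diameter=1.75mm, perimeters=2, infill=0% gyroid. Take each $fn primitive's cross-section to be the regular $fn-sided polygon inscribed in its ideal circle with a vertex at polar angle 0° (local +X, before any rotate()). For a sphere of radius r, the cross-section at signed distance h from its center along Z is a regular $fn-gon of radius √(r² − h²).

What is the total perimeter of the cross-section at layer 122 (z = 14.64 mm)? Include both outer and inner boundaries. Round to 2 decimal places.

45.24 mm

At z = 14.64 mm: the r=9 sphere slices to a regular 16-gon of circumradius 7.014 (√(r²−h²) with h=5.64 from center) (perimeter = 2·16·7.014·sin(180°/16) = 43.79 mm); the cube at (-3, 4) (footprint 25.5×29.5) is included at this height (perimeter 110.00 mm); the cone at (10, -1.5): at t=0.978 of its height the radius interpolates to r₁+(r₂−r₁)t = 6.056, giving a regular 16-gon of that circumradius (perimeter = 2·16·6.056·sin(180°/16) = 37.81 mm); After the difference (first − rest): starting from the r=9 sphere, the 25.5×29.5 cube at (-3, 4) partially overlaps it — only the 19.71 mm² overlap (of its 752.25 mm²) is removed, clipping the outline; the cone at (10, -1.5) partially overlaps it — only the 15.24 mm² overlap (of its 112.29 mm²) is removed, clipping the outline — boundary = 45.24 mm. Overall, the cross-section is a single solid region. Total boundary length (outer) = 45.24 mm.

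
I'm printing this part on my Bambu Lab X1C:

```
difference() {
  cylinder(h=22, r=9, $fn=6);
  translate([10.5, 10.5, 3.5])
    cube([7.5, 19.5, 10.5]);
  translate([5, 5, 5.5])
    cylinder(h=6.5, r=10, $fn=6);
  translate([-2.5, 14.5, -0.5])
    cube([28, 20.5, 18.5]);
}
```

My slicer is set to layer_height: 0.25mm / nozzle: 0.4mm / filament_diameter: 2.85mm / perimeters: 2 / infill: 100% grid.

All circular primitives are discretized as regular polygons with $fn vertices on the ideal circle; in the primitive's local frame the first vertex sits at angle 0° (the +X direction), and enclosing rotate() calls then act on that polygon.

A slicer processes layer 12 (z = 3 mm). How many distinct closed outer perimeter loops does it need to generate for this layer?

At z = 3 mm: the r=9 cylinder contributes a regular 6-gon of circumradius 9; the cube at (10.5, 10.5) is absent (z outside [3.5, 14]); the cylinder at (5, 5) does not reach this height (z outside [5.5, 12]); the 28×20.5 cube at (-2.5, 14.5) contributes its full rectangle; Subtracting the remaining from the first: starting from the r=9 cylinder, the 28×20.5 cube at (-2.5, 14.5) misses the remaining region (no effect) — 1 connected region. The result has 1 disconnected region.

1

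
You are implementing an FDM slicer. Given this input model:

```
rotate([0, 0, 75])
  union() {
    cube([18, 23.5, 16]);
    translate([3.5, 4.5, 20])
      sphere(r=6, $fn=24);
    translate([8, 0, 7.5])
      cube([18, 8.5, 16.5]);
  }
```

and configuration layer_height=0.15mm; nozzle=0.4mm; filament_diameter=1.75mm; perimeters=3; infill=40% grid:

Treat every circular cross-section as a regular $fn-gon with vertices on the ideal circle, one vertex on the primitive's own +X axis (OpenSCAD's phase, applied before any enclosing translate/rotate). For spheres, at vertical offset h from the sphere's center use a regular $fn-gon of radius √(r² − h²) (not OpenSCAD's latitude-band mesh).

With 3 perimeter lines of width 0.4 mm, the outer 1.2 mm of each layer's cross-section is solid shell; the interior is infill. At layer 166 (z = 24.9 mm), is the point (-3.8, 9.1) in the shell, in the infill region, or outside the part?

outside

At z = 24.9 mm: the cube is absent (z outside [0, 16]); the sphere at (3.5, 4.5): section is a regular 24-gon, circumradius = √(r²−h²) = √(6²−4.9²) = 3.463; the cube at (8, 0) is absent (z outside [7.5, 24]); Taking the union: only the r=6 sphere at (3.5, 4.5) is present, so the union is just that shape — 1 connected region; (whole slice rotated 75° about Z — lengths, areas and connectivity unchanged). Overall, the cross-section is a single solid region. Undo the 75° rotation: the query point maps to (7.806, 6.026) in the un-rotated model frame. The nearest boundary edge runs (6.84, 5.40)→(6.50, 6.23); distance from the point to it = 1.13 mm. The point is not inside any of the regions above, so it lies outside the cross-section (1.13 mm from the nearest boundary).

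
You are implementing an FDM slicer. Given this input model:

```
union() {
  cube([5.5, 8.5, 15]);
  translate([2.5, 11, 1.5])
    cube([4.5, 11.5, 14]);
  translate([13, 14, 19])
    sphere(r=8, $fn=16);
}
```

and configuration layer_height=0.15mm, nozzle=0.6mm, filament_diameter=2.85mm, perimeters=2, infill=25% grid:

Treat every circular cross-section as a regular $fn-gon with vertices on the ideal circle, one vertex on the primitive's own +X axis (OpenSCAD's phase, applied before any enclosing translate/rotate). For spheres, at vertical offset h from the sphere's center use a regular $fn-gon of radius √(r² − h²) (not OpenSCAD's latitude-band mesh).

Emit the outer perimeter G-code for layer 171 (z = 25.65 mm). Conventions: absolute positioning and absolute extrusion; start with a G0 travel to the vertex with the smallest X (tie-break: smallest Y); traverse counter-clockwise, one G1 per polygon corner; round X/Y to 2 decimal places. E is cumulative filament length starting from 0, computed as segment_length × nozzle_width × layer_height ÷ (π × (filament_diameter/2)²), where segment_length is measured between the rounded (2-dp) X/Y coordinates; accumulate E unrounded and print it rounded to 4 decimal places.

G0 X8.55 Y14.00 Z25.65
G1 X8.89 Y12.30 E0.0245
G1 X9.86 Y10.86 E0.0490
G1 X11.30 Y9.89 E0.0734
G1 X13.00 Y9.55 E0.0979
G1 X14.70 Y9.89 E0.1224
G1 X16.14 Y10.86 E0.1469
G1 X17.11 Y12.30 E0.1714
G1 X17.45 Y14.00 E0.1958
G1 X17.11 Y15.70 E0.2203
G1 X16.14 Y17.14 E0.2448
G1 X14.70 Y18.11 E0.2693
G1 X13.00 Y18.45 E0.2937
G1 X11.30 Y18.11 E0.3182
G1 X9.86 Y17.14 E0.3427
G1 X8.89 Y15.70 E0.3672
G1 X8.55 Y14.00 E0.3916

At z = 25.65 mm: the cube does not reach this height (z outside [0, 15]); the cube at (2.5, 11) is absent (z outside [1.5, 15.5]); the r=8 sphere at (13, 14) contributes a regular 16-gon of circumradius √(8²−6.65²) = 4.447; Combining (union): only the r=8 sphere at (13, 14) is present, so the union is just that shape — 1 connected region. The outline is a single polygon with 16 vertices. Extrusion per mm of travel: 0.6 × 0.15 / (π × 1.425²) = 0.014108. Accumulating E over each segment gives final E = 0.3916.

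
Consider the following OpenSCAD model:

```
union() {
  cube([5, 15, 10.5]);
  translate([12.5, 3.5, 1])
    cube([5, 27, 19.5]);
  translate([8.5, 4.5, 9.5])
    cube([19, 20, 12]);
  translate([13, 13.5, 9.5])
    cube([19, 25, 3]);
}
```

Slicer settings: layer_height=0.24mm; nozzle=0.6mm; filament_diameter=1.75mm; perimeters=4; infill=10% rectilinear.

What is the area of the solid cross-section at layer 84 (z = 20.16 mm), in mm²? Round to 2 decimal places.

415.00 mm²

At z = 20.16 mm: the cube does not reach this height (z outside [0, 10.5]); the 5×27 cube at (12.5, 3.5) contributes its full rectangle (area 135.00 mm²); the cube at (8.5, 4.5) is present — its section is the full 19×20 rectangle (area 380.00 mm²); the cube at (13, 13.5) is not intersected at this z (z outside [9.5, 12.5]); Combining (union): the regions partially overlap — summed areas 515.00 mm² minus the doubly-counted overlap 100.00 mm² gives 415.00 mm² — area = 415.00 mm². Overall, the cross-section is a single solid region. Net area = 415.00 mm².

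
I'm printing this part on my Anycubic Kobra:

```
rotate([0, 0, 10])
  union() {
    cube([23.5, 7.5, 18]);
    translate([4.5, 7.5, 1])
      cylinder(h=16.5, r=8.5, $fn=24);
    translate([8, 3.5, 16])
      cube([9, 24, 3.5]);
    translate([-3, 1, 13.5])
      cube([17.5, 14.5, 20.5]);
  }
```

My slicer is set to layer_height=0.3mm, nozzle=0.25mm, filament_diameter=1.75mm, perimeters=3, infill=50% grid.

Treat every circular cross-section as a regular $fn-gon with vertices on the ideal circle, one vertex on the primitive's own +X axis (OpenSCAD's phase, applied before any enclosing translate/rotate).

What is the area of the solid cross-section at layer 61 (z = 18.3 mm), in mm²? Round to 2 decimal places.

At z = 18.3 mm: the cube does not reach this height (z outside [0, 18]); the cylinder at (4.5, 7.5) is absent (z outside [1, 17.5]); the cube at (8, 3.5) (footprint 9×24) is included at this height (area 216.00 mm²); the cube at (-3, 1) is present — its section is the full 17.5×14.5 rectangle (area 253.75 mm²); Combining (union): the regions partially overlap — summed areas 469.75 mm² minus the doubly-counted overlap 78.00 mm² gives 391.75 mm² — area = 391.75 mm²; (rotated 10° about Z; rotation is an isometry so areas/perimeters/island counts are preserved). Overall, the cross-section is a single solid region. Net area = 391.75 mm².

391.75 mm²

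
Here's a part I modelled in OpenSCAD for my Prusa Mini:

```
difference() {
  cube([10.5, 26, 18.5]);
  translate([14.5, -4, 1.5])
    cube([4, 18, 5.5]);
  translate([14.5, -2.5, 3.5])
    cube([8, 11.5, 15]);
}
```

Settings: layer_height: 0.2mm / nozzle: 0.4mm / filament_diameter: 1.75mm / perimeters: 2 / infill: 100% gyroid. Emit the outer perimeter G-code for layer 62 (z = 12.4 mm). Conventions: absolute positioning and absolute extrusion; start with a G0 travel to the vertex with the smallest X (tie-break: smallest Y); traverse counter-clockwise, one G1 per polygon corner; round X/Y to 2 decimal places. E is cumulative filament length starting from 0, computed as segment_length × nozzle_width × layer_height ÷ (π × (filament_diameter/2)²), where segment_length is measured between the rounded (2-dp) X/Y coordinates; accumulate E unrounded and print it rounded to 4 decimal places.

At z = 12.4 mm: the cube (footprint 10.5×26) is included at this height; the cube at (14.5, -4) is not intersected at this z (z outside [1.5, 7]); the cube at (14.5, -2.5) is present — its section is the full 8×11.5 rectangle; Subtracting the remaining from the first: starting from the 10.5×26 cube, the 8×11.5 cube at (14.5, -2.5) misses the remaining region (no effect) — 1 connected region. The outline is a single polygon with 4 vertices. Extrusion per mm of travel: 0.4 × 0.2 / (π × 0.875²) = 0.033260. Accumulating E over each segment gives final E = 2.4280.

G0 X0.00 Y0.00 Z12.40
G1 X10.50 Y0.00 E0.3492
G1 X10.50 Y26.00 E1.2140
G1 X0.00 Y26.00 E1.5632
G1 X0.00 Y0.00 E2.4280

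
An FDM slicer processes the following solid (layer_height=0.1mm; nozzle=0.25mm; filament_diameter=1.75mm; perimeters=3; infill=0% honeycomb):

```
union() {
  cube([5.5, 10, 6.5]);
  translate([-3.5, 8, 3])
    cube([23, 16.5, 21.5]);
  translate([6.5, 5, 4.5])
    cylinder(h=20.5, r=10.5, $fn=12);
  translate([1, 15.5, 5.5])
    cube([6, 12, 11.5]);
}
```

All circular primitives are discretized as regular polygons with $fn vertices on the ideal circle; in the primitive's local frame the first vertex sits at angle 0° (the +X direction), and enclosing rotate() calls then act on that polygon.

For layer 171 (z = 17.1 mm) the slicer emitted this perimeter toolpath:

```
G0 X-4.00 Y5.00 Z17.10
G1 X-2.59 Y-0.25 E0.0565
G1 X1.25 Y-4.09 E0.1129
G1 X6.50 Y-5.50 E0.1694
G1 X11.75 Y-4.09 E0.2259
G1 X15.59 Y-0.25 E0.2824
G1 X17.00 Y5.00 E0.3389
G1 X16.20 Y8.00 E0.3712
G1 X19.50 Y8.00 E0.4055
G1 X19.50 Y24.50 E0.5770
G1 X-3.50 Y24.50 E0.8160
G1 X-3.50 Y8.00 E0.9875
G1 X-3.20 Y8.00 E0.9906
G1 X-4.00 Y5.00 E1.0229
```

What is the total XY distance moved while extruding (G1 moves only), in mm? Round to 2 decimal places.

98.42 mm

Sum the Euclidean lengths of each G1 segment: total = 98.42 mm.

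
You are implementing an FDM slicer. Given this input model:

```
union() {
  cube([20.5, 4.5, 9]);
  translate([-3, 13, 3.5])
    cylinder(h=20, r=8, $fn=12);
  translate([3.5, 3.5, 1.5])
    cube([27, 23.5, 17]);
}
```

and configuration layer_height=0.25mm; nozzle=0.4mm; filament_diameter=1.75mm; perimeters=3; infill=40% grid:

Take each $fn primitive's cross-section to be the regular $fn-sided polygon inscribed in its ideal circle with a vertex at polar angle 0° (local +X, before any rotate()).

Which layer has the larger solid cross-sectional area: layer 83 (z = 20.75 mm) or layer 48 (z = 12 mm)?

layer 48 (z = 12 mm)

Layer 83 (z = 20.75): the cube is absent (z outside [0, 9]); the r=8 cylinder at (-3, 13) gives a regular 12-gon of circumradius 8 (constant along its height) (area = (12/2)·8.000²·sin(360°/12) = 192.00 mm²); the cube at (3.5, 3.5) is not intersected at this z (z outside [1.5, 18.5]); Merging all regions: only the r=8 cylinder at (-3, 13) is present, so the union is just that shape — area = 192.00 mm². So its area = 192.00 mm². Layer 48 (z = 12): the cube is not intersected at this z (z outside [0, 9]); the cylinder at (-3, 13): section is a regular 12-gon, circumradius r=8 (area = (12/2)·8.000²·sin(360°/12) = 192.00 mm²); the cube at (3.5, 3.5) (footprint 27×23.5) is included at this height (area 634.50 mm²); Combining (union): the regions partially overlap — summed areas 826.50 mm² minus the doubly-counted overlap 7.90 mm² gives 818.60 mm² — area = 818.60 mm². So its area = 818.60 mm². Layer 48 is larger (818.60 vs 192.00 mm²).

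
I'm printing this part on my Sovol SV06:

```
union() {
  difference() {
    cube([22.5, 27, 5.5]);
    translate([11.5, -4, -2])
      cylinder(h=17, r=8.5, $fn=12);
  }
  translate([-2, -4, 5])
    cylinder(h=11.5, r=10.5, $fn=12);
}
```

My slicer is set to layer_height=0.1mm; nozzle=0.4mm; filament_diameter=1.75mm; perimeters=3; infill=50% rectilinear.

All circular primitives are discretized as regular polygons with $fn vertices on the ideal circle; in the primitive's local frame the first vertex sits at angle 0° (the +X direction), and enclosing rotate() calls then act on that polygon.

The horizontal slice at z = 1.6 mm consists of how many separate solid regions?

1

At z = 1.6 mm: the cube (footprint 22.5×27) is included at this height; the cylinder at (11.5, -4): section is a regular 12-gon, circumradius r=8.5; Subtracting the remaining from the first: starting from the 22.5×27 cube, the r=8.5 cylinder at (11.5, -4) partially overlaps it — only the 44.66 mm² overlap (of its 216.75 mm²) is removed, clipping the outline — 1 connected region; the cylinder at (-2, -4) is not intersected at this z (z outside [5, 16.5]); Taking the union: only that combined region is present, so the union is just that shape — 1 connected region. The result has 1 disconnected region.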